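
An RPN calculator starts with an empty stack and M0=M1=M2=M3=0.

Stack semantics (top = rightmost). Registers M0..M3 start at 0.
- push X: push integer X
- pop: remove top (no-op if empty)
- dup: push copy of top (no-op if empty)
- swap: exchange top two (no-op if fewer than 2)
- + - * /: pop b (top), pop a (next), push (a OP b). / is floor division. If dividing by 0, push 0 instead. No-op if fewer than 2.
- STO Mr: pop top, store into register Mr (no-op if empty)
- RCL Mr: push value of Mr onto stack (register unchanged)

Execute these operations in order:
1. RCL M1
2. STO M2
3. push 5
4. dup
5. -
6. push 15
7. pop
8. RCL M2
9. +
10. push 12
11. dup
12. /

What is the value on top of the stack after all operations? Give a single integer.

Answer: 1

Derivation:
After op 1 (RCL M1): stack=[0] mem=[0,0,0,0]
After op 2 (STO M2): stack=[empty] mem=[0,0,0,0]
After op 3 (push 5): stack=[5] mem=[0,0,0,0]
After op 4 (dup): stack=[5,5] mem=[0,0,0,0]
After op 5 (-): stack=[0] mem=[0,0,0,0]
After op 6 (push 15): stack=[0,15] mem=[0,0,0,0]
After op 7 (pop): stack=[0] mem=[0,0,0,0]
After op 8 (RCL M2): stack=[0,0] mem=[0,0,0,0]
After op 9 (+): stack=[0] mem=[0,0,0,0]
After op 10 (push 12): stack=[0,12] mem=[0,0,0,0]
After op 11 (dup): stack=[0,12,12] mem=[0,0,0,0]
After op 12 (/): stack=[0,1] mem=[0,0,0,0]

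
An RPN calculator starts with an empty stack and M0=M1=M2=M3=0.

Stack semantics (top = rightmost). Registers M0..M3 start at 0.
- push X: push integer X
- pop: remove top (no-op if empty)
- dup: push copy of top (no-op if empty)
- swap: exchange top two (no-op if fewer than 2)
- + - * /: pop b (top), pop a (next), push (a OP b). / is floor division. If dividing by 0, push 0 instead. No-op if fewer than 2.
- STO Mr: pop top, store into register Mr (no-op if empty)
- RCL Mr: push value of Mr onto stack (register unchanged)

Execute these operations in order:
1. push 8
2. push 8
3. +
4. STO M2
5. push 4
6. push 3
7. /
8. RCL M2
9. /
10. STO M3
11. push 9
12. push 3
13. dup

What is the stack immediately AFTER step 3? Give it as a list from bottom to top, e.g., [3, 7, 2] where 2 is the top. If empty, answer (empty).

After op 1 (push 8): stack=[8] mem=[0,0,0,0]
After op 2 (push 8): stack=[8,8] mem=[0,0,0,0]
After op 3 (+): stack=[16] mem=[0,0,0,0]

[16]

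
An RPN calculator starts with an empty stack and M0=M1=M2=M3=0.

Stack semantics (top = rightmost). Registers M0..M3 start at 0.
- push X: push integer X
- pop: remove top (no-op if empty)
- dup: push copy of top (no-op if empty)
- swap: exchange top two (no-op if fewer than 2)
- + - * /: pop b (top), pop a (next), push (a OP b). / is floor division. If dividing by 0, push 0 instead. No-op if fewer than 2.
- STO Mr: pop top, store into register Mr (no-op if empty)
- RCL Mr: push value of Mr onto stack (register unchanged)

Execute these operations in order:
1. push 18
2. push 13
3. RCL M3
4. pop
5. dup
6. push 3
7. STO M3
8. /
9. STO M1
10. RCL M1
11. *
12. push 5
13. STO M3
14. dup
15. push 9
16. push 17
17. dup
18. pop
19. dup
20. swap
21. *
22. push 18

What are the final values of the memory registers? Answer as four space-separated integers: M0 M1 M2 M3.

After op 1 (push 18): stack=[18] mem=[0,0,0,0]
After op 2 (push 13): stack=[18,13] mem=[0,0,0,0]
After op 3 (RCL M3): stack=[18,13,0] mem=[0,0,0,0]
After op 4 (pop): stack=[18,13] mem=[0,0,0,0]
After op 5 (dup): stack=[18,13,13] mem=[0,0,0,0]
After op 6 (push 3): stack=[18,13,13,3] mem=[0,0,0,0]
After op 7 (STO M3): stack=[18,13,13] mem=[0,0,0,3]
After op 8 (/): stack=[18,1] mem=[0,0,0,3]
After op 9 (STO M1): stack=[18] mem=[0,1,0,3]
After op 10 (RCL M1): stack=[18,1] mem=[0,1,0,3]
After op 11 (*): stack=[18] mem=[0,1,0,3]
After op 12 (push 5): stack=[18,5] mem=[0,1,0,3]
After op 13 (STO M3): stack=[18] mem=[0,1,0,5]
After op 14 (dup): stack=[18,18] mem=[0,1,0,5]
After op 15 (push 9): stack=[18,18,9] mem=[0,1,0,5]
After op 16 (push 17): stack=[18,18,9,17] mem=[0,1,0,5]
After op 17 (dup): stack=[18,18,9,17,17] mem=[0,1,0,5]
After op 18 (pop): stack=[18,18,9,17] mem=[0,1,0,5]
After op 19 (dup): stack=[18,18,9,17,17] mem=[0,1,0,5]
After op 20 (swap): stack=[18,18,9,17,17] mem=[0,1,0,5]
After op 21 (*): stack=[18,18,9,289] mem=[0,1,0,5]
After op 22 (push 18): stack=[18,18,9,289,18] mem=[0,1,0,5]

Answer: 0 1 0 5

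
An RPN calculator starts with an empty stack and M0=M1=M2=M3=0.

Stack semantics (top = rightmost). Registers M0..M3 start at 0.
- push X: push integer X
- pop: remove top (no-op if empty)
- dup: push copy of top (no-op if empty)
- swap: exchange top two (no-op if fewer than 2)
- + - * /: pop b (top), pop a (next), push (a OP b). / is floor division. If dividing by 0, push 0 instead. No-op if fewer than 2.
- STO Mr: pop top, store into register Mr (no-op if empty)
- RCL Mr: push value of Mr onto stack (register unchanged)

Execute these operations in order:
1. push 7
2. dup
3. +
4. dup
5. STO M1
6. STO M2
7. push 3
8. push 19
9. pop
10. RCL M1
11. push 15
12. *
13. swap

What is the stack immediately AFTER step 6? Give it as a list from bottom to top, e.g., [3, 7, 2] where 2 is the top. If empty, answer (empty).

After op 1 (push 7): stack=[7] mem=[0,0,0,0]
After op 2 (dup): stack=[7,7] mem=[0,0,0,0]
After op 3 (+): stack=[14] mem=[0,0,0,0]
After op 4 (dup): stack=[14,14] mem=[0,0,0,0]
After op 5 (STO M1): stack=[14] mem=[0,14,0,0]
After op 6 (STO M2): stack=[empty] mem=[0,14,14,0]

(empty)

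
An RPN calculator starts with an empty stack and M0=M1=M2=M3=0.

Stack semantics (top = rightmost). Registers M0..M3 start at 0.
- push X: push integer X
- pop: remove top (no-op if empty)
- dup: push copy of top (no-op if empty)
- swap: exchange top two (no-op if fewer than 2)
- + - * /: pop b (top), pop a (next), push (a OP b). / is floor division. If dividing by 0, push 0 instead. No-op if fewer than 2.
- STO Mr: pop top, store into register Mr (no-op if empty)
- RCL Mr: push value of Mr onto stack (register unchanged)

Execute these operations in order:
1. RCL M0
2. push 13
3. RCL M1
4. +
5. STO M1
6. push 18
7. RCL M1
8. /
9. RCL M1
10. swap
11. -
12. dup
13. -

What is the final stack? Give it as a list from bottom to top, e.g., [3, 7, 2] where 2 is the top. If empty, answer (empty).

Answer: [0, 0]

Derivation:
After op 1 (RCL M0): stack=[0] mem=[0,0,0,0]
After op 2 (push 13): stack=[0,13] mem=[0,0,0,0]
After op 3 (RCL M1): stack=[0,13,0] mem=[0,0,0,0]
After op 4 (+): stack=[0,13] mem=[0,0,0,0]
After op 5 (STO M1): stack=[0] mem=[0,13,0,0]
After op 6 (push 18): stack=[0,18] mem=[0,13,0,0]
After op 7 (RCL M1): stack=[0,18,13] mem=[0,13,0,0]
After op 8 (/): stack=[0,1] mem=[0,13,0,0]
After op 9 (RCL M1): stack=[0,1,13] mem=[0,13,0,0]
After op 10 (swap): stack=[0,13,1] mem=[0,13,0,0]
After op 11 (-): stack=[0,12] mem=[0,13,0,0]
After op 12 (dup): stack=[0,12,12] mem=[0,13,0,0]
After op 13 (-): stack=[0,0] mem=[0,13,0,0]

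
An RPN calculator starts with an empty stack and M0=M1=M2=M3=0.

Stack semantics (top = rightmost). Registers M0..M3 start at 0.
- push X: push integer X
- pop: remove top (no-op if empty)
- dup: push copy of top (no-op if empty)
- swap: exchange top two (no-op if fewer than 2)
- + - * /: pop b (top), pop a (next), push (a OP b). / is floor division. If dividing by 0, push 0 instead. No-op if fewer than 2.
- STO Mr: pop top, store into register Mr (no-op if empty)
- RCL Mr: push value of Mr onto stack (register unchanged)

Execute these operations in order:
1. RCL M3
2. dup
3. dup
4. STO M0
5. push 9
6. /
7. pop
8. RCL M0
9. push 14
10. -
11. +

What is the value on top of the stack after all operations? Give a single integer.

After op 1 (RCL M3): stack=[0] mem=[0,0,0,0]
After op 2 (dup): stack=[0,0] mem=[0,0,0,0]
After op 3 (dup): stack=[0,0,0] mem=[0,0,0,0]
After op 4 (STO M0): stack=[0,0] mem=[0,0,0,0]
After op 5 (push 9): stack=[0,0,9] mem=[0,0,0,0]
After op 6 (/): stack=[0,0] mem=[0,0,0,0]
After op 7 (pop): stack=[0] mem=[0,0,0,0]
After op 8 (RCL M0): stack=[0,0] mem=[0,0,0,0]
After op 9 (push 14): stack=[0,0,14] mem=[0,0,0,0]
After op 10 (-): stack=[0,-14] mem=[0,0,0,0]
After op 11 (+): stack=[-14] mem=[0,0,0,0]

Answer: -14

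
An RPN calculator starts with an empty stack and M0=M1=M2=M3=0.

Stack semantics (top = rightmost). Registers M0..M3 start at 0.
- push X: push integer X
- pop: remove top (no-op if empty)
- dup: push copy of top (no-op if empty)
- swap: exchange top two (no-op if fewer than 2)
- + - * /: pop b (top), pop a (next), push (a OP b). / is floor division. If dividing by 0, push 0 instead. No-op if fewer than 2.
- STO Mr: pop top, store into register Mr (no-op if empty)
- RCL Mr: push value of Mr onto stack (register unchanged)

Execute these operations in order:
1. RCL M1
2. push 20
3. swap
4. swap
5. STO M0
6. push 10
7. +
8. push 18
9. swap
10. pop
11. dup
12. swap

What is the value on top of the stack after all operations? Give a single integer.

Answer: 18

Derivation:
After op 1 (RCL M1): stack=[0] mem=[0,0,0,0]
After op 2 (push 20): stack=[0,20] mem=[0,0,0,0]
After op 3 (swap): stack=[20,0] mem=[0,0,0,0]
After op 4 (swap): stack=[0,20] mem=[0,0,0,0]
After op 5 (STO M0): stack=[0] mem=[20,0,0,0]
After op 6 (push 10): stack=[0,10] mem=[20,0,0,0]
After op 7 (+): stack=[10] mem=[20,0,0,0]
After op 8 (push 18): stack=[10,18] mem=[20,0,0,0]
After op 9 (swap): stack=[18,10] mem=[20,0,0,0]
After op 10 (pop): stack=[18] mem=[20,0,0,0]
After op 11 (dup): stack=[18,18] mem=[20,0,0,0]
After op 12 (swap): stack=[18,18] mem=[20,0,0,0]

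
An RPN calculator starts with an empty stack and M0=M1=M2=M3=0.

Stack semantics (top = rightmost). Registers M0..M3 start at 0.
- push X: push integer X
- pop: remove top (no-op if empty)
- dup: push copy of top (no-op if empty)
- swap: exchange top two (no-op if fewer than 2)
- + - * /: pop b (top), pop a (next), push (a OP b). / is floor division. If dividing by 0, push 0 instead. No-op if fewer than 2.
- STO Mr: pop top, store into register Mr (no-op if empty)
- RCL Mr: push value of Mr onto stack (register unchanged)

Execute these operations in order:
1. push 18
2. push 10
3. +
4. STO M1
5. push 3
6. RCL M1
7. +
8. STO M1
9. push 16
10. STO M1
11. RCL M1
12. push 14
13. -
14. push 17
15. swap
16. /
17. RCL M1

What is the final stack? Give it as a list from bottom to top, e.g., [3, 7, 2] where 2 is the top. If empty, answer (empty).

After op 1 (push 18): stack=[18] mem=[0,0,0,0]
After op 2 (push 10): stack=[18,10] mem=[0,0,0,0]
After op 3 (+): stack=[28] mem=[0,0,0,0]
After op 4 (STO M1): stack=[empty] mem=[0,28,0,0]
After op 5 (push 3): stack=[3] mem=[0,28,0,0]
After op 6 (RCL M1): stack=[3,28] mem=[0,28,0,0]
After op 7 (+): stack=[31] mem=[0,28,0,0]
After op 8 (STO M1): stack=[empty] mem=[0,31,0,0]
After op 9 (push 16): stack=[16] mem=[0,31,0,0]
After op 10 (STO M1): stack=[empty] mem=[0,16,0,0]
After op 11 (RCL M1): stack=[16] mem=[0,16,0,0]
After op 12 (push 14): stack=[16,14] mem=[0,16,0,0]
After op 13 (-): stack=[2] mem=[0,16,0,0]
After op 14 (push 17): stack=[2,17] mem=[0,16,0,0]
After op 15 (swap): stack=[17,2] mem=[0,16,0,0]
After op 16 (/): stack=[8] mem=[0,16,0,0]
After op 17 (RCL M1): stack=[8,16] mem=[0,16,0,0]

Answer: [8, 16]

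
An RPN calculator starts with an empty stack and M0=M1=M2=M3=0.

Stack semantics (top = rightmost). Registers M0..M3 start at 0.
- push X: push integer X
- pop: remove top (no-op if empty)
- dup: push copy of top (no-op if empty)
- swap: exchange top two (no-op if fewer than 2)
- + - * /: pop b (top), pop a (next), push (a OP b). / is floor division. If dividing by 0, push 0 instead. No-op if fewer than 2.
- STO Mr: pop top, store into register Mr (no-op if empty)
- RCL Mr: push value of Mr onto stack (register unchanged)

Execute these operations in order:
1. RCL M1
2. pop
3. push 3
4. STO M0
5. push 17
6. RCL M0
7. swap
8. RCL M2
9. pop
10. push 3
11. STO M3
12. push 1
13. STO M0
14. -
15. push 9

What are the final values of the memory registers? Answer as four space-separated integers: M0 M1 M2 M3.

After op 1 (RCL M1): stack=[0] mem=[0,0,0,0]
After op 2 (pop): stack=[empty] mem=[0,0,0,0]
After op 3 (push 3): stack=[3] mem=[0,0,0,0]
After op 4 (STO M0): stack=[empty] mem=[3,0,0,0]
After op 5 (push 17): stack=[17] mem=[3,0,0,0]
After op 6 (RCL M0): stack=[17,3] mem=[3,0,0,0]
After op 7 (swap): stack=[3,17] mem=[3,0,0,0]
After op 8 (RCL M2): stack=[3,17,0] mem=[3,0,0,0]
After op 9 (pop): stack=[3,17] mem=[3,0,0,0]
After op 10 (push 3): stack=[3,17,3] mem=[3,0,0,0]
After op 11 (STO M3): stack=[3,17] mem=[3,0,0,3]
After op 12 (push 1): stack=[3,17,1] mem=[3,0,0,3]
After op 13 (STO M0): stack=[3,17] mem=[1,0,0,3]
After op 14 (-): stack=[-14] mem=[1,0,0,3]
After op 15 (push 9): stack=[-14,9] mem=[1,0,0,3]

Answer: 1 0 0 3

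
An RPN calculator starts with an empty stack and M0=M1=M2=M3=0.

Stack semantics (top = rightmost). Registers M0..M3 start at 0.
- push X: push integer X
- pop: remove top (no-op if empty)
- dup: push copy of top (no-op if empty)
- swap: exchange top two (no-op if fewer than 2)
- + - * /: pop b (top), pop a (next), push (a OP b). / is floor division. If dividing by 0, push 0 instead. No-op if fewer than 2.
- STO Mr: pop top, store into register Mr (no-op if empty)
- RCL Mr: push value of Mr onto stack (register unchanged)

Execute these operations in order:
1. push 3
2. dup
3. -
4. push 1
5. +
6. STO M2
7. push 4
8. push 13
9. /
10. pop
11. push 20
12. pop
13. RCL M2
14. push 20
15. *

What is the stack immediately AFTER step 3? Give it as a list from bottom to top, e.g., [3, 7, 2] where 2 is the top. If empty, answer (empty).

After op 1 (push 3): stack=[3] mem=[0,0,0,0]
After op 2 (dup): stack=[3,3] mem=[0,0,0,0]
After op 3 (-): stack=[0] mem=[0,0,0,0]

[0]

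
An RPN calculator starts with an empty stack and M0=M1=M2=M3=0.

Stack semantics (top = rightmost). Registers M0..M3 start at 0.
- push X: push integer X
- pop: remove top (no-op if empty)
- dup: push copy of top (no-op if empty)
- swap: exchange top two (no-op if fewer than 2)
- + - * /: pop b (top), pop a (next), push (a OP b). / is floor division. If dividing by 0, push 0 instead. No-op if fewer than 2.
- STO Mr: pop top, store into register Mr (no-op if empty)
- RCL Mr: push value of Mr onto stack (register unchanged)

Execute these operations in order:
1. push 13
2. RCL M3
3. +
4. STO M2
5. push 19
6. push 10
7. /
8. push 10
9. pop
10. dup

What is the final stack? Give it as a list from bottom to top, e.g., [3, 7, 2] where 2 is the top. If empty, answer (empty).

Answer: [1, 1]

Derivation:
After op 1 (push 13): stack=[13] mem=[0,0,0,0]
After op 2 (RCL M3): stack=[13,0] mem=[0,0,0,0]
After op 3 (+): stack=[13] mem=[0,0,0,0]
After op 4 (STO M2): stack=[empty] mem=[0,0,13,0]
After op 5 (push 19): stack=[19] mem=[0,0,13,0]
After op 6 (push 10): stack=[19,10] mem=[0,0,13,0]
After op 7 (/): stack=[1] mem=[0,0,13,0]
After op 8 (push 10): stack=[1,10] mem=[0,0,13,0]
After op 9 (pop): stack=[1] mem=[0,0,13,0]
After op 10 (dup): stack=[1,1] mem=[0,0,13,0]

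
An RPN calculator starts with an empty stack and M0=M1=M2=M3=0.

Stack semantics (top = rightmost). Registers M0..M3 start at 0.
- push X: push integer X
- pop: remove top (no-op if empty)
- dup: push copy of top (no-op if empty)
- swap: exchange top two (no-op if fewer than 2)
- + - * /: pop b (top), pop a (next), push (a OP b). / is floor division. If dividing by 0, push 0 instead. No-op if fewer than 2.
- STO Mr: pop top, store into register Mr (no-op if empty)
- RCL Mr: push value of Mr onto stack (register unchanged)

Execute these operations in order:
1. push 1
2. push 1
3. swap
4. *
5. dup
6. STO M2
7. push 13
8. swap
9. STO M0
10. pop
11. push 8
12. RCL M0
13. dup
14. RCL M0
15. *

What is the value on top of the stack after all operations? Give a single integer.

Answer: 1

Derivation:
After op 1 (push 1): stack=[1] mem=[0,0,0,0]
After op 2 (push 1): stack=[1,1] mem=[0,0,0,0]
After op 3 (swap): stack=[1,1] mem=[0,0,0,0]
After op 4 (*): stack=[1] mem=[0,0,0,0]
After op 5 (dup): stack=[1,1] mem=[0,0,0,0]
After op 6 (STO M2): stack=[1] mem=[0,0,1,0]
After op 7 (push 13): stack=[1,13] mem=[0,0,1,0]
After op 8 (swap): stack=[13,1] mem=[0,0,1,0]
After op 9 (STO M0): stack=[13] mem=[1,0,1,0]
After op 10 (pop): stack=[empty] mem=[1,0,1,0]
After op 11 (push 8): stack=[8] mem=[1,0,1,0]
After op 12 (RCL M0): stack=[8,1] mem=[1,0,1,0]
After op 13 (dup): stack=[8,1,1] mem=[1,0,1,0]
After op 14 (RCL M0): stack=[8,1,1,1] mem=[1,0,1,0]
After op 15 (*): stack=[8,1,1] mem=[1,0,1,0]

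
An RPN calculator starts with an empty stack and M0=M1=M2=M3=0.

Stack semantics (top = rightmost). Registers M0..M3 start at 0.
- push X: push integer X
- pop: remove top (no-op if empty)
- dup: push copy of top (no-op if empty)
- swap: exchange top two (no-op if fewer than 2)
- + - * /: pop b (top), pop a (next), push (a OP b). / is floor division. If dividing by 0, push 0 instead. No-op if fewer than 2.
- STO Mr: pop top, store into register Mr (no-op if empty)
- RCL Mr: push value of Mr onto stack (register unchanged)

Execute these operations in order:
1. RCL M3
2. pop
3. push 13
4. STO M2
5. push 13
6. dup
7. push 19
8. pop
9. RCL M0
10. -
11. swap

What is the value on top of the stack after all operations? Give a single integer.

After op 1 (RCL M3): stack=[0] mem=[0,0,0,0]
After op 2 (pop): stack=[empty] mem=[0,0,0,0]
After op 3 (push 13): stack=[13] mem=[0,0,0,0]
After op 4 (STO M2): stack=[empty] mem=[0,0,13,0]
After op 5 (push 13): stack=[13] mem=[0,0,13,0]
After op 6 (dup): stack=[13,13] mem=[0,0,13,0]
After op 7 (push 19): stack=[13,13,19] mem=[0,0,13,0]
After op 8 (pop): stack=[13,13] mem=[0,0,13,0]
After op 9 (RCL M0): stack=[13,13,0] mem=[0,0,13,0]
After op 10 (-): stack=[13,13] mem=[0,0,13,0]
After op 11 (swap): stack=[13,13] mem=[0,0,13,0]

Answer: 13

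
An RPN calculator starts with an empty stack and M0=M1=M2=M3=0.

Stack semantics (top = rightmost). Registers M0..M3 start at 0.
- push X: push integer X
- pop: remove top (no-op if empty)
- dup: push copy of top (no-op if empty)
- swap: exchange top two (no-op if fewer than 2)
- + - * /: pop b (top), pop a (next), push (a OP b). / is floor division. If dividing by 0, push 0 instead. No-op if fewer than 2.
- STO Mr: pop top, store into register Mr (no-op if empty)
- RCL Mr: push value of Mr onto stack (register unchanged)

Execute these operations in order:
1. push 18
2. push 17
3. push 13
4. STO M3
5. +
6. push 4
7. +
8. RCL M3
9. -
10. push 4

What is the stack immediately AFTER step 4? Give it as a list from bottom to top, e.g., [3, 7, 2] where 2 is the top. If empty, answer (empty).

After op 1 (push 18): stack=[18] mem=[0,0,0,0]
After op 2 (push 17): stack=[18,17] mem=[0,0,0,0]
After op 3 (push 13): stack=[18,17,13] mem=[0,0,0,0]
After op 4 (STO M3): stack=[18,17] mem=[0,0,0,13]

[18, 17]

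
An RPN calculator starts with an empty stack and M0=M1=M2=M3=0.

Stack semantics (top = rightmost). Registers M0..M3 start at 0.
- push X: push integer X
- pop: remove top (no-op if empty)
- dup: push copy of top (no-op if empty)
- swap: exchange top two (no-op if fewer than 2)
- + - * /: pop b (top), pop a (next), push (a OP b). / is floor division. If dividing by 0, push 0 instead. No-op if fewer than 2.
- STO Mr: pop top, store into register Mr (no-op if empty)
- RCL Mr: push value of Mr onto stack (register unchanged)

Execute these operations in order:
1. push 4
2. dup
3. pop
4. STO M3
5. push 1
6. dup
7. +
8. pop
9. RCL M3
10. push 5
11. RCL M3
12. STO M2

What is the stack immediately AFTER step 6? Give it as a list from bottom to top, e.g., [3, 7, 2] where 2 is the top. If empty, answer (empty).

After op 1 (push 4): stack=[4] mem=[0,0,0,0]
After op 2 (dup): stack=[4,4] mem=[0,0,0,0]
After op 3 (pop): stack=[4] mem=[0,0,0,0]
After op 4 (STO M3): stack=[empty] mem=[0,0,0,4]
After op 5 (push 1): stack=[1] mem=[0,0,0,4]
After op 6 (dup): stack=[1,1] mem=[0,0,0,4]

[1, 1]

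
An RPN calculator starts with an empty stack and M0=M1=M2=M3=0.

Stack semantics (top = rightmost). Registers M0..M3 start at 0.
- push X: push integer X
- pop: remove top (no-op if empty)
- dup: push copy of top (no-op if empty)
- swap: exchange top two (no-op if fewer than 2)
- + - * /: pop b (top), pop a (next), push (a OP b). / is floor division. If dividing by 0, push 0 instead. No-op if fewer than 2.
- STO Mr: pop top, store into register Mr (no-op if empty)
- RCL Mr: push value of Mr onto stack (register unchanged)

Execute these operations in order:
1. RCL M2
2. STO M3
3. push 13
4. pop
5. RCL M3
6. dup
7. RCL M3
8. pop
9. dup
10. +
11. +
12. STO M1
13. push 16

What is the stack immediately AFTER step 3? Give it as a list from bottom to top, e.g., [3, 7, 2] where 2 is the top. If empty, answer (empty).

After op 1 (RCL M2): stack=[0] mem=[0,0,0,0]
After op 2 (STO M3): stack=[empty] mem=[0,0,0,0]
After op 3 (push 13): stack=[13] mem=[0,0,0,0]

[13]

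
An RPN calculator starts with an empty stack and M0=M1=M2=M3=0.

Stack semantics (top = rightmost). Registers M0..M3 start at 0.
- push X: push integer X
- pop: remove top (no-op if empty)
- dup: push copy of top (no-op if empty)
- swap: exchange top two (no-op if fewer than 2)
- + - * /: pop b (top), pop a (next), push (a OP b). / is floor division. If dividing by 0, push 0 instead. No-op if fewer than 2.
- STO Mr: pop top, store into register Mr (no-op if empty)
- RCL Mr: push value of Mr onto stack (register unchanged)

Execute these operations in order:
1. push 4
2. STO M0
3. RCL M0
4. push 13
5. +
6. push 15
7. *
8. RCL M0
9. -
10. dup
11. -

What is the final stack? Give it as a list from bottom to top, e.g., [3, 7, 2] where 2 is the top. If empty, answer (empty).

After op 1 (push 4): stack=[4] mem=[0,0,0,0]
After op 2 (STO M0): stack=[empty] mem=[4,0,0,0]
After op 3 (RCL M0): stack=[4] mem=[4,0,0,0]
After op 4 (push 13): stack=[4,13] mem=[4,0,0,0]
After op 5 (+): stack=[17] mem=[4,0,0,0]
After op 6 (push 15): stack=[17,15] mem=[4,0,0,0]
After op 7 (*): stack=[255] mem=[4,0,0,0]
After op 8 (RCL M0): stack=[255,4] mem=[4,0,0,0]
After op 9 (-): stack=[251] mem=[4,0,0,0]
After op 10 (dup): stack=[251,251] mem=[4,0,0,0]
After op 11 (-): stack=[0] mem=[4,0,0,0]

Answer: [0]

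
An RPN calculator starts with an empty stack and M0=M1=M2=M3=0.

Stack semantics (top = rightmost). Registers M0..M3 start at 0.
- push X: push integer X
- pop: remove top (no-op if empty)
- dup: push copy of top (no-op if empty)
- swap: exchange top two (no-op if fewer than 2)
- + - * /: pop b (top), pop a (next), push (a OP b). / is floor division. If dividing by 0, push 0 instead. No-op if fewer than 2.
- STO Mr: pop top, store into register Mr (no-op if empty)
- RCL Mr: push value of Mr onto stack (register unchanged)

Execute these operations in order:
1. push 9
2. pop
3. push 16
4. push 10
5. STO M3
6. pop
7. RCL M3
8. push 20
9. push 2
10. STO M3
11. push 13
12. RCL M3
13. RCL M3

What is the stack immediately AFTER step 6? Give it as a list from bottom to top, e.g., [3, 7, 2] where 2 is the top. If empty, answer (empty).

After op 1 (push 9): stack=[9] mem=[0,0,0,0]
After op 2 (pop): stack=[empty] mem=[0,0,0,0]
After op 3 (push 16): stack=[16] mem=[0,0,0,0]
After op 4 (push 10): stack=[16,10] mem=[0,0,0,0]
After op 5 (STO M3): stack=[16] mem=[0,0,0,10]
After op 6 (pop): stack=[empty] mem=[0,0,0,10]

(empty)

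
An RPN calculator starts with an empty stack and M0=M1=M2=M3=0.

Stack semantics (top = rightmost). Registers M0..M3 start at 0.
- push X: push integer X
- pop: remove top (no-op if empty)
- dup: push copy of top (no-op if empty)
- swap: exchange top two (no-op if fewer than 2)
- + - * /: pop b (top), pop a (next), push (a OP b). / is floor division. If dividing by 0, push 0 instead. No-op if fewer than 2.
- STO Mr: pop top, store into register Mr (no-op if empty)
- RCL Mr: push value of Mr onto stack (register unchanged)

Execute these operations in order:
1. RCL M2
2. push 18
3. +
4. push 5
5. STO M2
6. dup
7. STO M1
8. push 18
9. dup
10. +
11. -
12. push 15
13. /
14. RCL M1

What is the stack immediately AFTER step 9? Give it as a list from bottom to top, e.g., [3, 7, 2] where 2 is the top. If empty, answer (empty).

After op 1 (RCL M2): stack=[0] mem=[0,0,0,0]
After op 2 (push 18): stack=[0,18] mem=[0,0,0,0]
After op 3 (+): stack=[18] mem=[0,0,0,0]
After op 4 (push 5): stack=[18,5] mem=[0,0,0,0]
After op 5 (STO M2): stack=[18] mem=[0,0,5,0]
After op 6 (dup): stack=[18,18] mem=[0,0,5,0]
After op 7 (STO M1): stack=[18] mem=[0,18,5,0]
After op 8 (push 18): stack=[18,18] mem=[0,18,5,0]
After op 9 (dup): stack=[18,18,18] mem=[0,18,5,0]

[18, 18, 18]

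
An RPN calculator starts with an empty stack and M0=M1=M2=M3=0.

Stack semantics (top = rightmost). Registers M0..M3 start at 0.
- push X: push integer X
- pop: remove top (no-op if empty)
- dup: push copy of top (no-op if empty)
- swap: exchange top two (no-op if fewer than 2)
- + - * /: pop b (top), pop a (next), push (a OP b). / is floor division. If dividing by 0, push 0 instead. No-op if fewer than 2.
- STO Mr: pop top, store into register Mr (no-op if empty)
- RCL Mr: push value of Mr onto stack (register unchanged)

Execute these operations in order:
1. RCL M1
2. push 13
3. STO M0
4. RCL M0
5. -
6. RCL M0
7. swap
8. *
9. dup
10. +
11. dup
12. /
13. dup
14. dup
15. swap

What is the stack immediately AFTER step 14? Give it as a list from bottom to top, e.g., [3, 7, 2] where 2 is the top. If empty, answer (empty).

After op 1 (RCL M1): stack=[0] mem=[0,0,0,0]
After op 2 (push 13): stack=[0,13] mem=[0,0,0,0]
After op 3 (STO M0): stack=[0] mem=[13,0,0,0]
After op 4 (RCL M0): stack=[0,13] mem=[13,0,0,0]
After op 5 (-): stack=[-13] mem=[13,0,0,0]
After op 6 (RCL M0): stack=[-13,13] mem=[13,0,0,0]
After op 7 (swap): stack=[13,-13] mem=[13,0,0,0]
After op 8 (*): stack=[-169] mem=[13,0,0,0]
After op 9 (dup): stack=[-169,-169] mem=[13,0,0,0]
After op 10 (+): stack=[-338] mem=[13,0,0,0]
After op 11 (dup): stack=[-338,-338] mem=[13,0,0,0]
After op 12 (/): stack=[1] mem=[13,0,0,0]
After op 13 (dup): stack=[1,1] mem=[13,0,0,0]
After op 14 (dup): stack=[1,1,1] mem=[13,0,0,0]

[1, 1, 1]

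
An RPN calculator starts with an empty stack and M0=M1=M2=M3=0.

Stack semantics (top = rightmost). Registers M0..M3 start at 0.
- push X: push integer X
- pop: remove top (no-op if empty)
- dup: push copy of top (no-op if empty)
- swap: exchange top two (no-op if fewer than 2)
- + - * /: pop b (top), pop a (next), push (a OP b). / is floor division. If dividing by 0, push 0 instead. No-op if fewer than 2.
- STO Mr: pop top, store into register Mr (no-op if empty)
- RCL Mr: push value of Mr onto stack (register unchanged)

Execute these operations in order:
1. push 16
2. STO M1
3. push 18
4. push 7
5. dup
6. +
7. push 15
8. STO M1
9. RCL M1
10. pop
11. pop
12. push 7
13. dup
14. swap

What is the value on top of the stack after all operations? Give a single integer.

After op 1 (push 16): stack=[16] mem=[0,0,0,0]
After op 2 (STO M1): stack=[empty] mem=[0,16,0,0]
After op 3 (push 18): stack=[18] mem=[0,16,0,0]
After op 4 (push 7): stack=[18,7] mem=[0,16,0,0]
After op 5 (dup): stack=[18,7,7] mem=[0,16,0,0]
After op 6 (+): stack=[18,14] mem=[0,16,0,0]
After op 7 (push 15): stack=[18,14,15] mem=[0,16,0,0]
After op 8 (STO M1): stack=[18,14] mem=[0,15,0,0]
After op 9 (RCL M1): stack=[18,14,15] mem=[0,15,0,0]
After op 10 (pop): stack=[18,14] mem=[0,15,0,0]
After op 11 (pop): stack=[18] mem=[0,15,0,0]
After op 12 (push 7): stack=[18,7] mem=[0,15,0,0]
After op 13 (dup): stack=[18,7,7] mem=[0,15,0,0]
After op 14 (swap): stack=[18,7,7] mem=[0,15,0,0]

Answer: 7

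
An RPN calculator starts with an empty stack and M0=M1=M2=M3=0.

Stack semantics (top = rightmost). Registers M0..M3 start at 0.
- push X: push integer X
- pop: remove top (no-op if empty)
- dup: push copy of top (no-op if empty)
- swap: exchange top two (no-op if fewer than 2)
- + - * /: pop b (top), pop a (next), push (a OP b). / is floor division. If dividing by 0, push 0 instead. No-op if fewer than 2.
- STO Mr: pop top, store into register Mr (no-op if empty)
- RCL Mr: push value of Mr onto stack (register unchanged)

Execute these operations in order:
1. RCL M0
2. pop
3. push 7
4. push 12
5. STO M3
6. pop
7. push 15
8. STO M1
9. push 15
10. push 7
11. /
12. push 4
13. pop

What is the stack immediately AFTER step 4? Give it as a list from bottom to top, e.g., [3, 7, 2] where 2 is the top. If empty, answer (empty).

After op 1 (RCL M0): stack=[0] mem=[0,0,0,0]
After op 2 (pop): stack=[empty] mem=[0,0,0,0]
After op 3 (push 7): stack=[7] mem=[0,0,0,0]
After op 4 (push 12): stack=[7,12] mem=[0,0,0,0]

[7, 12]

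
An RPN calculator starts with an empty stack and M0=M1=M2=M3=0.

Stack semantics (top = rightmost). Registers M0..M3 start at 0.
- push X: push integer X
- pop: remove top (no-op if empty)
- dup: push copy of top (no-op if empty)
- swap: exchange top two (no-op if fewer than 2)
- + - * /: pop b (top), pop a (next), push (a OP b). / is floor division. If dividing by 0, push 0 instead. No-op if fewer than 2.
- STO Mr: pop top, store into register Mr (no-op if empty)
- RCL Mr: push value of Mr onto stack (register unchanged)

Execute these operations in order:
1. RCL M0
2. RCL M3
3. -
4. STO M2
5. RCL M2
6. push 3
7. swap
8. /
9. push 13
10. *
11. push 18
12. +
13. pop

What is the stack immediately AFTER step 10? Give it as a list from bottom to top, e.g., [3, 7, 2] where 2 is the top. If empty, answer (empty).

After op 1 (RCL M0): stack=[0] mem=[0,0,0,0]
After op 2 (RCL M3): stack=[0,0] mem=[0,0,0,0]
After op 3 (-): stack=[0] mem=[0,0,0,0]
After op 4 (STO M2): stack=[empty] mem=[0,0,0,0]
After op 5 (RCL M2): stack=[0] mem=[0,0,0,0]
After op 6 (push 3): stack=[0,3] mem=[0,0,0,0]
After op 7 (swap): stack=[3,0] mem=[0,0,0,0]
After op 8 (/): stack=[0] mem=[0,0,0,0]
After op 9 (push 13): stack=[0,13] mem=[0,0,0,0]
After op 10 (*): stack=[0] mem=[0,0,0,0]

[0]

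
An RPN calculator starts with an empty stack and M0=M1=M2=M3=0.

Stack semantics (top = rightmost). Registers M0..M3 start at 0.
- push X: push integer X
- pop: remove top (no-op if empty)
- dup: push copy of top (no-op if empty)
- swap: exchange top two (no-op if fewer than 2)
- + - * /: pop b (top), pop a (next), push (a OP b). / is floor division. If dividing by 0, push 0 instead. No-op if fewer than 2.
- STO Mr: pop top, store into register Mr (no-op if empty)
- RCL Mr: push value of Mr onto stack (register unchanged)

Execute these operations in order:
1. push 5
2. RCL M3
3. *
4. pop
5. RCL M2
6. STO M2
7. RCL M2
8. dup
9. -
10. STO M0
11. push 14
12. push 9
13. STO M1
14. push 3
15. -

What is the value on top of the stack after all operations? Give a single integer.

Answer: 11

Derivation:
After op 1 (push 5): stack=[5] mem=[0,0,0,0]
After op 2 (RCL M3): stack=[5,0] mem=[0,0,0,0]
After op 3 (*): stack=[0] mem=[0,0,0,0]
After op 4 (pop): stack=[empty] mem=[0,0,0,0]
After op 5 (RCL M2): stack=[0] mem=[0,0,0,0]
After op 6 (STO M2): stack=[empty] mem=[0,0,0,0]
After op 7 (RCL M2): stack=[0] mem=[0,0,0,0]
After op 8 (dup): stack=[0,0] mem=[0,0,0,0]
After op 9 (-): stack=[0] mem=[0,0,0,0]
After op 10 (STO M0): stack=[empty] mem=[0,0,0,0]
After op 11 (push 14): stack=[14] mem=[0,0,0,0]
After op 12 (push 9): stack=[14,9] mem=[0,0,0,0]
After op 13 (STO M1): stack=[14] mem=[0,9,0,0]
After op 14 (push 3): stack=[14,3] mem=[0,9,0,0]
After op 15 (-): stack=[11] mem=[0,9,0,0]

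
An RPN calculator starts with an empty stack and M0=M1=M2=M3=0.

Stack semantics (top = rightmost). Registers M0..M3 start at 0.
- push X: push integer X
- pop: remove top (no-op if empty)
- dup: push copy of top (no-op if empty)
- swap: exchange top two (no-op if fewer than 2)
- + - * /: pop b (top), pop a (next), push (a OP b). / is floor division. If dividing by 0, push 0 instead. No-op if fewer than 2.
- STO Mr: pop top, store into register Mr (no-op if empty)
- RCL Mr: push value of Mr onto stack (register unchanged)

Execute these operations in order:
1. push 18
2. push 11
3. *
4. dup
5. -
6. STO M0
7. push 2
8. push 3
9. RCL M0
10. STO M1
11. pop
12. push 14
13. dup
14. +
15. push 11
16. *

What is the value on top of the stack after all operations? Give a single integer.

After op 1 (push 18): stack=[18] mem=[0,0,0,0]
After op 2 (push 11): stack=[18,11] mem=[0,0,0,0]
After op 3 (*): stack=[198] mem=[0,0,0,0]
After op 4 (dup): stack=[198,198] mem=[0,0,0,0]
After op 5 (-): stack=[0] mem=[0,0,0,0]
After op 6 (STO M0): stack=[empty] mem=[0,0,0,0]
After op 7 (push 2): stack=[2] mem=[0,0,0,0]
After op 8 (push 3): stack=[2,3] mem=[0,0,0,0]
After op 9 (RCL M0): stack=[2,3,0] mem=[0,0,0,0]
After op 10 (STO M1): stack=[2,3] mem=[0,0,0,0]
After op 11 (pop): stack=[2] mem=[0,0,0,0]
After op 12 (push 14): stack=[2,14] mem=[0,0,0,0]
After op 13 (dup): stack=[2,14,14] mem=[0,0,0,0]
After op 14 (+): stack=[2,28] mem=[0,0,0,0]
After op 15 (push 11): stack=[2,28,11] mem=[0,0,0,0]
After op 16 (*): stack=[2,308] mem=[0,0,0,0]

Answer: 308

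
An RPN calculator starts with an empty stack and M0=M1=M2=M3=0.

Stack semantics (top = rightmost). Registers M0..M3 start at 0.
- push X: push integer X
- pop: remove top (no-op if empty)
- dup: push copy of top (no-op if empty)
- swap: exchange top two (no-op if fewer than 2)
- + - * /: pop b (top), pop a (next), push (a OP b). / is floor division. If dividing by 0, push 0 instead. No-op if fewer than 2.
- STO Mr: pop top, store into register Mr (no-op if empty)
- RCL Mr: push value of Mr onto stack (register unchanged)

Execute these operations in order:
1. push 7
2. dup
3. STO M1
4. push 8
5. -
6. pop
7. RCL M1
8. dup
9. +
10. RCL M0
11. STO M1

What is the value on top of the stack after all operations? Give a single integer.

After op 1 (push 7): stack=[7] mem=[0,0,0,0]
After op 2 (dup): stack=[7,7] mem=[0,0,0,0]
After op 3 (STO M1): stack=[7] mem=[0,7,0,0]
After op 4 (push 8): stack=[7,8] mem=[0,7,0,0]
After op 5 (-): stack=[-1] mem=[0,7,0,0]
After op 6 (pop): stack=[empty] mem=[0,7,0,0]
After op 7 (RCL M1): stack=[7] mem=[0,7,0,0]
After op 8 (dup): stack=[7,7] mem=[0,7,0,0]
After op 9 (+): stack=[14] mem=[0,7,0,0]
After op 10 (RCL M0): stack=[14,0] mem=[0,7,0,0]
After op 11 (STO M1): stack=[14] mem=[0,0,0,0]

Answer: 14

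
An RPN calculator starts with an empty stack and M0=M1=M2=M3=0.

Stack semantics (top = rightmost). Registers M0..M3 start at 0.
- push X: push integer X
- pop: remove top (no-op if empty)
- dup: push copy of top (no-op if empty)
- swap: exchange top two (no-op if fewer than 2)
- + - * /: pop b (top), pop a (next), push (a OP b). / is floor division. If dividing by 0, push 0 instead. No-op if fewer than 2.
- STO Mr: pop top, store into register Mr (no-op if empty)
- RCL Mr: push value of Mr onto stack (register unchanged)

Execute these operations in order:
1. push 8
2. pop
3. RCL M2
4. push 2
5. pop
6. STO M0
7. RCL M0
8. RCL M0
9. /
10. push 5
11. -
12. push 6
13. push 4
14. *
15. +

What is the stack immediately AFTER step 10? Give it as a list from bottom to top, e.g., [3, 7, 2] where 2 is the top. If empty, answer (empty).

After op 1 (push 8): stack=[8] mem=[0,0,0,0]
After op 2 (pop): stack=[empty] mem=[0,0,0,0]
After op 3 (RCL M2): stack=[0] mem=[0,0,0,0]
After op 4 (push 2): stack=[0,2] mem=[0,0,0,0]
After op 5 (pop): stack=[0] mem=[0,0,0,0]
After op 6 (STO M0): stack=[empty] mem=[0,0,0,0]
After op 7 (RCL M0): stack=[0] mem=[0,0,0,0]
After op 8 (RCL M0): stack=[0,0] mem=[0,0,0,0]
After op 9 (/): stack=[0] mem=[0,0,0,0]
After op 10 (push 5): stack=[0,5] mem=[0,0,0,0]

[0, 5]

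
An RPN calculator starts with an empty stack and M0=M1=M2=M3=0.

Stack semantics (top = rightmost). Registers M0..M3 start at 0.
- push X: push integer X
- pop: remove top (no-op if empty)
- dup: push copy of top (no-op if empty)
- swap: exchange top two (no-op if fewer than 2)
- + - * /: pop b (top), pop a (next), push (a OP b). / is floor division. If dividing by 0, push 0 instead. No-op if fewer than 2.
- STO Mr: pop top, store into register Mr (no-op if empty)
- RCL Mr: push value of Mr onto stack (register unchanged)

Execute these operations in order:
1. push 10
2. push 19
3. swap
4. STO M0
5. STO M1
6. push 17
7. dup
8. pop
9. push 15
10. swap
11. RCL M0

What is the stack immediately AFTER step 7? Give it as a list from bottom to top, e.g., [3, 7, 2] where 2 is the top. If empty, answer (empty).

After op 1 (push 10): stack=[10] mem=[0,0,0,0]
After op 2 (push 19): stack=[10,19] mem=[0,0,0,0]
After op 3 (swap): stack=[19,10] mem=[0,0,0,0]
After op 4 (STO M0): stack=[19] mem=[10,0,0,0]
After op 5 (STO M1): stack=[empty] mem=[10,19,0,0]
After op 6 (push 17): stack=[17] mem=[10,19,0,0]
After op 7 (dup): stack=[17,17] mem=[10,19,0,0]

[17, 17]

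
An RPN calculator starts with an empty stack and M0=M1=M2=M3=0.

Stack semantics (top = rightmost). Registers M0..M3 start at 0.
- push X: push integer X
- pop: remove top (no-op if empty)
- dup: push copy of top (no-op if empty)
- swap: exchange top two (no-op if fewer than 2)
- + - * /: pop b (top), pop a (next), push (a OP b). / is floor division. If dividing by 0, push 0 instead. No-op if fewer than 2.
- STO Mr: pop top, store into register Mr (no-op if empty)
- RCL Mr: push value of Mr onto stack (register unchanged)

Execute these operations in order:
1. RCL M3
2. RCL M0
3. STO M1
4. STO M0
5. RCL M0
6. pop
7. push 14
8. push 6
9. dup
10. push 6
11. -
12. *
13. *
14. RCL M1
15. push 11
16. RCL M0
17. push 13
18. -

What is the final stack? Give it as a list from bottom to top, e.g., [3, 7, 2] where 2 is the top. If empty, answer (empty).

After op 1 (RCL M3): stack=[0] mem=[0,0,0,0]
After op 2 (RCL M0): stack=[0,0] mem=[0,0,0,0]
After op 3 (STO M1): stack=[0] mem=[0,0,0,0]
After op 4 (STO M0): stack=[empty] mem=[0,0,0,0]
After op 5 (RCL M0): stack=[0] mem=[0,0,0,0]
After op 6 (pop): stack=[empty] mem=[0,0,0,0]
After op 7 (push 14): stack=[14] mem=[0,0,0,0]
After op 8 (push 6): stack=[14,6] mem=[0,0,0,0]
After op 9 (dup): stack=[14,6,6] mem=[0,0,0,0]
After op 10 (push 6): stack=[14,6,6,6] mem=[0,0,0,0]
After op 11 (-): stack=[14,6,0] mem=[0,0,0,0]
After op 12 (*): stack=[14,0] mem=[0,0,0,0]
After op 13 (*): stack=[0] mem=[0,0,0,0]
After op 14 (RCL M1): stack=[0,0] mem=[0,0,0,0]
After op 15 (push 11): stack=[0,0,11] mem=[0,0,0,0]
After op 16 (RCL M0): stack=[0,0,11,0] mem=[0,0,0,0]
After op 17 (push 13): stack=[0,0,11,0,13] mem=[0,0,0,0]
After op 18 (-): stack=[0,0,11,-13] mem=[0,0,0,0]

Answer: [0, 0, 11, -13]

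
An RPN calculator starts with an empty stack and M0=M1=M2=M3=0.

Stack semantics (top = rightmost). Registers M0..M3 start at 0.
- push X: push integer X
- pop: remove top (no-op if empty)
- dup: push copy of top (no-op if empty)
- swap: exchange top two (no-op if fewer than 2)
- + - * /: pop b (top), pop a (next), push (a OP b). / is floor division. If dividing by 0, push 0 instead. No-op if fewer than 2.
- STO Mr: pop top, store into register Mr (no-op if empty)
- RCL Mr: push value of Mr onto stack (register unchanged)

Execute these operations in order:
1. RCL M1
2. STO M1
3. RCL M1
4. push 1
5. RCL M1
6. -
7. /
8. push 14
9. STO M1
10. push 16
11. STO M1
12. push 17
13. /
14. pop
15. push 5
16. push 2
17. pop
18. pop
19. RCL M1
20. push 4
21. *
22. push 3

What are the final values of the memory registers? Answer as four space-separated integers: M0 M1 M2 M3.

Answer: 0 16 0 0

Derivation:
After op 1 (RCL M1): stack=[0] mem=[0,0,0,0]
After op 2 (STO M1): stack=[empty] mem=[0,0,0,0]
After op 3 (RCL M1): stack=[0] mem=[0,0,0,0]
After op 4 (push 1): stack=[0,1] mem=[0,0,0,0]
After op 5 (RCL M1): stack=[0,1,0] mem=[0,0,0,0]
After op 6 (-): stack=[0,1] mem=[0,0,0,0]
After op 7 (/): stack=[0] mem=[0,0,0,0]
After op 8 (push 14): stack=[0,14] mem=[0,0,0,0]
After op 9 (STO M1): stack=[0] mem=[0,14,0,0]
After op 10 (push 16): stack=[0,16] mem=[0,14,0,0]
After op 11 (STO M1): stack=[0] mem=[0,16,0,0]
After op 12 (push 17): stack=[0,17] mem=[0,16,0,0]
After op 13 (/): stack=[0] mem=[0,16,0,0]
After op 14 (pop): stack=[empty] mem=[0,16,0,0]
After op 15 (push 5): stack=[5] mem=[0,16,0,0]
After op 16 (push 2): stack=[5,2] mem=[0,16,0,0]
After op 17 (pop): stack=[5] mem=[0,16,0,0]
After op 18 (pop): stack=[empty] mem=[0,16,0,0]
After op 19 (RCL M1): stack=[16] mem=[0,16,0,0]
After op 20 (push 4): stack=[16,4] mem=[0,16,0,0]
After op 21 (*): stack=[64] mem=[0,16,0,0]
After op 22 (push 3): stack=[64,3] mem=[0,16,0,0]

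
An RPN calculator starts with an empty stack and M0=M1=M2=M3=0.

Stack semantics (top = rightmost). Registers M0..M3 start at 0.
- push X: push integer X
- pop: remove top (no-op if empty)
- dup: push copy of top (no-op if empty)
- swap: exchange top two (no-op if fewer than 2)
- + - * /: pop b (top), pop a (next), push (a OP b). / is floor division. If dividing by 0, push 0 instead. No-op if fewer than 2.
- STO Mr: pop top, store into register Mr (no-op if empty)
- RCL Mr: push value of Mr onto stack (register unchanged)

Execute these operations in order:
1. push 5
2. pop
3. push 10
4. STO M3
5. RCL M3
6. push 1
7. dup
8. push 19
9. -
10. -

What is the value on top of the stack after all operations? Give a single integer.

After op 1 (push 5): stack=[5] mem=[0,0,0,0]
After op 2 (pop): stack=[empty] mem=[0,0,0,0]
After op 3 (push 10): stack=[10] mem=[0,0,0,0]
After op 4 (STO M3): stack=[empty] mem=[0,0,0,10]
After op 5 (RCL M3): stack=[10] mem=[0,0,0,10]
After op 6 (push 1): stack=[10,1] mem=[0,0,0,10]
After op 7 (dup): stack=[10,1,1] mem=[0,0,0,10]
After op 8 (push 19): stack=[10,1,1,19] mem=[0,0,0,10]
After op 9 (-): stack=[10,1,-18] mem=[0,0,0,10]
After op 10 (-): stack=[10,19] mem=[0,0,0,10]

Answer: 19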